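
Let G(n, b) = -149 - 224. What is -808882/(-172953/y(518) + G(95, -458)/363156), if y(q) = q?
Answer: 76081341062328/31404556441 ≈ 2422.6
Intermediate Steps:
G(n, b) = -373
-808882/(-172953/y(518) + G(95, -458)/363156) = -808882/(-172953/518 - 373/363156) = -808882/(-31404556441/94057404) = -808882*(-94057404/31404556441) = 76081341062328/31404556441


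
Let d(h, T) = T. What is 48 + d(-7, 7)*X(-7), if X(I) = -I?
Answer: 97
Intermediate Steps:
48 + d(-7, 7)*X(-7) = 48 + 7*(-1*(-7)) = 48 + 7*7 = 48 + 49 = 97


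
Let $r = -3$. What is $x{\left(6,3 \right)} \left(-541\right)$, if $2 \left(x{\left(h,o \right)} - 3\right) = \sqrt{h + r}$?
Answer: $-1623 - \frac{541 \sqrt{3}}{2} \approx -2091.5$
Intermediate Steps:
$x{\left(h,o \right)} = 3 + \frac{\sqrt{-3 + h}}{2}$ ($x{\left(h,o \right)} = 3 + \frac{\sqrt{h - 3}}{2} = 3 + \frac{\sqrt{-3 + h}}{2}$)
$x{\left(6,3 \right)} \left(-541\right) = \left(3 + \frac{\sqrt{-3 + 6}}{2}\right) \left(-541\right) = \left(3 + \frac{\sqrt{3}}{2}\right) \left(-541\right) = -1623 - \frac{541 \sqrt{3}}{2}$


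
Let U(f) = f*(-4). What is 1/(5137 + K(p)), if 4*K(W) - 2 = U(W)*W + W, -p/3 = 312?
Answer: -2/1742385 ≈ -1.1479e-6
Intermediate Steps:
U(f) = -4*f
p = -936 (p = -3*312 = -936)
K(W) = 1/2 - W**2 + W/4 (K(W) = 1/2 + ((-4*W)*W + W)/4 = 1/2 + (-4*W**2 + W)/4 = 1/2 + (W - 4*W**2)/4 = 1/2 + (-W**2 + W/4) = 1/2 - W**2 + W/4)
1/(5137 + K(p)) = 1/(5137 + (1/2 - 1*(-936)**2 + (1/4)*(-936))) = 1/(5137 + (1/2 - 1*876096 - 234)) = 1/(5137 + (1/2 - 876096 - 234)) = 1/(5137 - 1752659/2) = 1/(-1742385/2) = -2/1742385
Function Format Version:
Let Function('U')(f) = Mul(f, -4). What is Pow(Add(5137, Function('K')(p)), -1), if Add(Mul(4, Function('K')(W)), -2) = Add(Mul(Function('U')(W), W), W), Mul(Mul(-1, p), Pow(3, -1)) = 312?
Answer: Rational(-2, 1742385) ≈ -1.1479e-6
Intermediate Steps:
Function('U')(f) = Mul(-4, f)
p = -936 (p = Mul(-3, 312) = -936)
Function('K')(W) = Add(Rational(1, 2), Mul(-1, Pow(W, 2)), Mul(Rational(1, 4), W)) (Function('K')(W) = Add(Rational(1, 2), Mul(Rational(1, 4), Add(Mul(Mul(-4, W), W), W))) = Add(Rational(1, 2), Mul(Rational(1, 4), Add(Mul(-4, Pow(W, 2)), W))) = Add(Rational(1, 2), Mul(Rational(1, 4), Add(W, Mul(-4, Pow(W, 2))))) = Add(Rational(1, 2), Add(Mul(-1, Pow(W, 2)), Mul(Rational(1, 4), W))) = Add(Rational(1, 2), Mul(-1, Pow(W, 2)), Mul(Rational(1, 4), W)))
Pow(Add(5137, Function('K')(p)), -1) = Pow(Add(5137, Add(Rational(1, 2), Mul(-1, Pow(-936, 2)), Mul(Rational(1, 4), -936))), -1) = Pow(Add(5137, Add(Rational(1, 2), Mul(-1, 876096), -234)), -1) = Pow(Add(5137, Add(Rational(1, 2), -876096, -234)), -1) = Pow(Add(5137, Rational(-1752659, 2)), -1) = Pow(Rational(-1742385, 2), -1) = Rational(-2, 1742385)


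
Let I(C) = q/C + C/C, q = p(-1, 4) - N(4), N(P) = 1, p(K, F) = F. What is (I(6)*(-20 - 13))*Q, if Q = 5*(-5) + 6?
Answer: 1881/2 ≈ 940.50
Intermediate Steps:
q = 3 (q = 4 - 1*1 = 4 - 1 = 3)
Q = -19 (Q = -25 + 6 = -19)
I(C) = 1 + 3/C (I(C) = 3/C + C/C = 3/C + 1 = 1 + 3/C)
(I(6)*(-20 - 13))*Q = (((3 + 6)/6)*(-20 - 13))*(-19) = (((⅙)*9)*(-33))*(-19) = ((3/2)*(-33))*(-19) = -99/2*(-19) = 1881/2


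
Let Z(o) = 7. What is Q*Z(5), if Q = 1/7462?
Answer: 1/1066 ≈ 0.00093809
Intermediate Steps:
Q = 1/7462 ≈ 0.00013401
Q*Z(5) = (1/7462)*7 = 1/1066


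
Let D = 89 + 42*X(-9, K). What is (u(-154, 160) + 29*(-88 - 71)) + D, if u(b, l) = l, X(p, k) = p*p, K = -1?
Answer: -960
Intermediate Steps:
X(p, k) = p²
D = 3491 (D = 89 + 42*(-9)² = 89 + 42*81 = 89 + 3402 = 3491)
(u(-154, 160) + 29*(-88 - 71)) + D = (160 + 29*(-88 - 71)) + 3491 = (160 + 29*(-159)) + 3491 = (160 - 4611) + 3491 = -4451 + 3491 = -960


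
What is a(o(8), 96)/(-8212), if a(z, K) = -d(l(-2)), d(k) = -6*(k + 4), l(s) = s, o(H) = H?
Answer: -3/2053 ≈ -0.0014613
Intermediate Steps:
d(k) = -24 - 6*k (d(k) = -6*(4 + k) = -24 - 6*k)
a(z, K) = 12 (a(z, K) = -(-24 - 6*(-2)) = -(-24 + 12) = -1*(-12) = 12)
a(o(8), 96)/(-8212) = 12/(-8212) = 12*(-1/8212) = -3/2053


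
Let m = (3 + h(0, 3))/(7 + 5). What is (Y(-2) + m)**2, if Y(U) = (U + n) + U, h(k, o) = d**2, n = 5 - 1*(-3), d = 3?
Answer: 25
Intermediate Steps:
n = 8 (n = 5 + 3 = 8)
h(k, o) = 9 (h(k, o) = 3**2 = 9)
m = 1 (m = (3 + 9)/(7 + 5) = 12/12 = 12*(1/12) = 1)
Y(U) = 8 + 2*U (Y(U) = (U + 8) + U = (8 + U) + U = 8 + 2*U)
(Y(-2) + m)**2 = ((8 + 2*(-2)) + 1)**2 = ((8 - 4) + 1)**2 = (4 + 1)**2 = 5**2 = 25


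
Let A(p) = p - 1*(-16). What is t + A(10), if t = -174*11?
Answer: -1888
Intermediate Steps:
t = -1914
A(p) = 16 + p (A(p) = p + 16 = 16 + p)
t + A(10) = -1914 + (16 + 10) = -1914 + 26 = -1888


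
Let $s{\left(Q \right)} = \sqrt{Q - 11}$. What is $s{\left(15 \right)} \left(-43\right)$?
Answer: $-86$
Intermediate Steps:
$s{\left(Q \right)} = \sqrt{-11 + Q}$
$s{\left(15 \right)} \left(-43\right) = \sqrt{-11 + 15} \left(-43\right) = \sqrt{4} \left(-43\right) = 2 \left(-43\right) = -86$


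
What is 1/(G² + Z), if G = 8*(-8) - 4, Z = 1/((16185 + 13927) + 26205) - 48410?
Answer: -56317/2465896161 ≈ -2.2838e-5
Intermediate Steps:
Z = -2726305969/56317 (Z = 1/(30112 + 26205) - 48410 = 1/56317 - 48410 = -2726305969/56317 ≈ -48410.)
G = -68 (G = -64 - 4 = -68)
1/(G² + Z) = 1/((-68)² - 2726305969/56317) = 1/(4624 - 2726305969/56317) = 1/(-2465896161/56317) = -56317/2465896161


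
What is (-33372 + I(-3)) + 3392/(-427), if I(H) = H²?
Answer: -14249393/427 ≈ -33371.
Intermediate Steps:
(-33372 + I(-3)) + 3392/(-427) = (-33372 + (-3)²) + 3392/(-427) = (-33372 + 9) + 3392*(-1/427) = -33363 - 3392/427 = -14249393/427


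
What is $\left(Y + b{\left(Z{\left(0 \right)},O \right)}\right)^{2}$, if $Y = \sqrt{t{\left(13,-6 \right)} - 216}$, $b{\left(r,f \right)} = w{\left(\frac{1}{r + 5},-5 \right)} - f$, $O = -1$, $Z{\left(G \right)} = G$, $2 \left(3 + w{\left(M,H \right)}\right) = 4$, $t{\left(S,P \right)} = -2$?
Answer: $-218$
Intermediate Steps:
$w{\left(M,H \right)} = -1$ ($w{\left(M,H \right)} = -3 + \frac{1}{2} \cdot 4 = -3 + 2 = -1$)
$b{\left(r,f \right)} = -1 - f$
$Y = i \sqrt{218}$ ($Y = \sqrt{-2 - 216} = \sqrt{-218} = i \sqrt{218} \approx 14.765 i$)
$\left(Y + b{\left(Z{\left(0 \right)},O \right)}\right)^{2} = \left(i \sqrt{218} - 0\right)^{2} = \left(i \sqrt{218} + \left(-1 + 1\right)\right)^{2} = \left(i \sqrt{218} + 0\right)^{2} = \left(i \sqrt{218}\right)^{2} = -218$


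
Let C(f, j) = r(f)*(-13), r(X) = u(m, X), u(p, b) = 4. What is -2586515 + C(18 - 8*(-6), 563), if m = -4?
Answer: -2586567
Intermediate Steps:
r(X) = 4
C(f, j) = -52 (C(f, j) = 4*(-13) = -52)
-2586515 + C(18 - 8*(-6), 563) = -2586515 - 52 = -2586567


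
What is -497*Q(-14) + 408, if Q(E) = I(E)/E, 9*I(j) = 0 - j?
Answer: 4169/9 ≈ 463.22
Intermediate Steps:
I(j) = -j/9 (I(j) = (0 - j)/9 = (-j)/9 = -j/9)
Q(E) = -⅑ (Q(E) = (-E/9)/E = -⅑)
-497*Q(-14) + 408 = -497*(-⅑) + 408 = 497/9 + 408 = 4169/9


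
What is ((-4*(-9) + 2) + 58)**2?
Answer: 9216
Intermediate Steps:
((-4*(-9) + 2) + 58)**2 = ((36 + 2) + 58)**2 = (38 + 58)**2 = 96**2 = 9216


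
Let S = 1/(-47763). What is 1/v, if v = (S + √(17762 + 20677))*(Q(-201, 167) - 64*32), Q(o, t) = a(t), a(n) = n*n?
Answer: 47763/2266024447655541790 + 6843912507*√4271/2266024447655541790 ≈ 1.9738e-7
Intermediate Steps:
a(n) = n²
Q(o, t) = t²
S = -1/47763 ≈ -2.0937e-5
v = -25841/47763 + 77523*√4271 (v = (-1/47763 + √(17762 + 20677))*(167² - 64*32) = (-1/47763 + √38439)*(27889 - 2048) = (-1/47763 + 3*√4271)*25841 = -25841/47763 + 77523*√4271 ≈ 5.0664e+6)
1/v = 1/(-25841/47763 + 77523*√4271)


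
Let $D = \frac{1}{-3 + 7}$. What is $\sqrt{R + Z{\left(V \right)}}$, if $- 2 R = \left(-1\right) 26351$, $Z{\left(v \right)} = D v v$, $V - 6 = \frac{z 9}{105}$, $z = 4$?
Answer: $\frac{\sqrt{64609234}}{70} \approx 114.83$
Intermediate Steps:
$D = \frac{1}{4} \approx 0.25$
$V = \frac{222}{35}$ ($V = 6 + \frac{4 \cdot 9}{105} = 6 + 36 \cdot \frac{1}{105} = 6 + \frac{12}{35} = \frac{222}{35} \approx 6.3429$)
$Z{\left(v \right)} = \frac{v^{2}}{4}$ ($Z{\left(v \right)} = \frac{v}{4} v = \frac{v^{2}}{4}$)
$R = \frac{26351}{2}$ ($R = - \frac{\left(-1\right) 26351}{2} = \left(- \frac{1}{2}\right) \left(-26351\right) = \frac{26351}{2} \approx 13176.0$)
$\sqrt{R + Z{\left(V \right)}} = \sqrt{\frac{26351}{2} + \frac{\left(\frac{222}{35}\right)^{2}}{4}} = \sqrt{\frac{26351}{2} + \frac{1}{4} \cdot \frac{49284}{1225}} = \sqrt{\frac{26351}{2} + \frac{12321}{1225}} = \sqrt{\frac{32304617}{2450}} = \frac{\sqrt{64609234}}{70}$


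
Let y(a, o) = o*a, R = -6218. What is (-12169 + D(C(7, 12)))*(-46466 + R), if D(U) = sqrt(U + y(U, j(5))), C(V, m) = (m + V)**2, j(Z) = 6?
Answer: 641111596 - 1000996*sqrt(7) ≈ 6.3846e+8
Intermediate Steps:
y(a, o) = a*o
C(V, m) = (V + m)**2
D(U) = sqrt(7)*sqrt(U) (D(U) = sqrt(U + U*6) = sqrt(U + 6*U) = sqrt(7*U) = sqrt(7)*sqrt(U))
(-12169 + D(C(7, 12)))*(-46466 + R) = (-12169 + sqrt(7)*sqrt((7 + 12)**2))*(-46466 - 6218) = (-12169 + sqrt(7)*sqrt(19**2))*(-52684) = (-12169 + sqrt(7)*sqrt(361))*(-52684) = (-12169 + sqrt(7)*19)*(-52684) = (-12169 + 19*sqrt(7))*(-52684) = 641111596 - 1000996*sqrt(7)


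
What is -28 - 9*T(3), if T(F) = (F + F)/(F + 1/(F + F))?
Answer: -856/19 ≈ -45.053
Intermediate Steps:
T(F) = 2*F/(F + 1/(2*F)) (T(F) = (2*F)/(F + 1/(2*F)) = 2*F/(F + 1/(2*F)))
-28 - 9*T(3) = -28 - 36*3**2/(1 + 2*3**2) = -28 - 36*9/(1 + 2*9) = -28 - 36*9/(1 + 18) = -28 - 36*9/19 = -28 - 9*36/19 = -28 - 324/19 = -856/19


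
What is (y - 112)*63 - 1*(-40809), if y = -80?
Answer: 28713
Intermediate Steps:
(y - 112)*63 - 1*(-40809) = (-80 - 112)*63 - 1*(-40809) = -192*63 + 40809 = -12096 + 40809 = 28713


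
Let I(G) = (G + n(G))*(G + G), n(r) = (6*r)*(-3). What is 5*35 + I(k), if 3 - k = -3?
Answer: -1049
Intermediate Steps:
k = 6 (k = 3 - 1*(-3) = 3 + 3 = 6)
n(r) = -18*r
I(G) = -34*G**2 (I(G) = (G - 18*G)*(G + G) = (-17*G)*(2*G) = -34*G**2)
5*35 + I(k) = 5*35 - 34*6**2 = 175 - 34*36 = 175 - 1224 = -1049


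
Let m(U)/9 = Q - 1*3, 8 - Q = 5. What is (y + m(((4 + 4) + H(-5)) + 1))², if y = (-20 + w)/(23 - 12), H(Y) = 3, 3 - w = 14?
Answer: 961/121 ≈ 7.9421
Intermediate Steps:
w = -11 (w = 3 - 1*14 = 3 - 14 = -11)
Q = 3 (Q = 8 - 1*5 = 8 - 5 = 3)
m(U) = 0 (m(U) = 9*(3 - 1*3) = 9*(3 - 3) = 9*0 = 0)
y = -31/11 (y = (-20 - 11)/(23 - 12) = -31/11 ≈ -2.8182)
(y + m(((4 + 4) + H(-5)) + 1))² = (-31/11 + 0)² = (-31/11)² = 961/121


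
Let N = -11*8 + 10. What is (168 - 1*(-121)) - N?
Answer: 367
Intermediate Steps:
N = -78 (N = -88 + 10 = -78)
(168 - 1*(-121)) - N = (168 - 1*(-121)) - 1*(-78) = (168 + 121) + 78 = 289 + 78 = 367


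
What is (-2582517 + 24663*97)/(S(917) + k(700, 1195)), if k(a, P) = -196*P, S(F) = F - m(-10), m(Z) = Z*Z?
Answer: 63402/77801 ≈ 0.81493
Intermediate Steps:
m(Z) = Z²
S(F) = -100 + F (S(F) = F - 1*(-10)² = F - 1*100 = F - 100 = -100 + F)
(-2582517 + 24663*97)/(S(917) + k(700, 1195)) = (-2582517 + 24663*97)/((-100 + 917) - 196*1195) = (-2582517 + 2392311)/(817 - 234220) = -190206/(-233403) = -190206*(-1/233403) = 63402/77801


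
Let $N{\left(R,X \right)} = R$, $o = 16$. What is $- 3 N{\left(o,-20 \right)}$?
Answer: $-48$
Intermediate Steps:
$- 3 N{\left(o,-20 \right)} = \left(-3\right) 16 = -48$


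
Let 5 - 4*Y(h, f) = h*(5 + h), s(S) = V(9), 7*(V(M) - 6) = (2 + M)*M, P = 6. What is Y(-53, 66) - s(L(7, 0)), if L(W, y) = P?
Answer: -18337/28 ≈ -654.89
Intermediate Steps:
L(W, y) = 6
V(M) = 6 + M*(2 + M)/7 (V(M) = 6 + ((2 + M)*M)/7 = 6 + (M*(2 + M))/7 = 6 + M*(2 + M)/7)
s(S) = 141/7 (s(S) = 6 + (⅐)*9² + (2/7)*9 = 6 + (⅐)*81 + 18/7 = 6 + 81/7 + 18/7 = 141/7)
Y(h, f) = 5/4 - h*(5 + h)/4
Y(-53, 66) - s(L(7, 0)) = (5/4 - 5/4*(-53) - ¼*(-53)²) - 1*141/7 = (5/4 + 265/4 - ¼*2809) - 141/7 = (5/4 + 265/4 - 2809/4) - 141/7 = -2539/4 - 141/7 = -18337/28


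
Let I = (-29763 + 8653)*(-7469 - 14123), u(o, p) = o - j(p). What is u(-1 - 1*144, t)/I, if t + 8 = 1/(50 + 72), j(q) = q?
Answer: -3343/11121693728 ≈ -3.0058e-7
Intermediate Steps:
t = -975/122 (t = -8 + 1/(50 + 72) = -8 + 1/122 = -975/122 ≈ -7.9918)
u(o, p) = o - p
I = 455807120 (I = -21110*(-21592) = 455807120)
u(-1 - 1*144, t)/I = ((-1 - 1*144) - 1*(-975/122))/455807120 = ((-1 - 144) + 975/122)*(1/455807120) = (-145 + 975/122)*(1/455807120) = -16715/122*1/455807120 = -3343/11121693728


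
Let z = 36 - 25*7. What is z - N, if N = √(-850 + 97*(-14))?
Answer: -139 - 4*I*√138 ≈ -139.0 - 46.989*I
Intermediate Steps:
N = 4*I*√138 (N = √(-850 - 1358) = √(-2208) = 4*I*√138 ≈ 46.989*I)
z = -139 (z = 36 - 175 = -139)
z - N = -139 - 4*I*√138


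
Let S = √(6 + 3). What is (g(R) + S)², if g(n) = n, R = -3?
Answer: 0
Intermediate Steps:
S = 3 (S = √9 = 3)
(g(R) + S)² = (-3 + 3)² = 0² = 0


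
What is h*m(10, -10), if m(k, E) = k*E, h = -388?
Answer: 38800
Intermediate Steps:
m(k, E) = E*k
h*m(10, -10) = -(-3880)*10 = -388*(-100) = 38800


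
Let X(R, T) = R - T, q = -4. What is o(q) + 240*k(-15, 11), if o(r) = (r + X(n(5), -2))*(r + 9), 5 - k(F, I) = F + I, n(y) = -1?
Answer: 2145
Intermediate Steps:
k(F, I) = 5 - F - I (k(F, I) = 5 - (F + I) = 5 + (-F - I) = 5 - F - I)
o(r) = (1 + r)*(9 + r) (o(r) = (r + (-1 - 1*(-2)))*(r + 9) = (r + (-1 + 2))*(9 + r) = (r + 1)*(9 + r) = (1 + r)*(9 + r))
o(q) + 240*k(-15, 11) = (9 + (-4)**2 + 10*(-4)) + 240*(5 - 1*(-15) - 1*11) = (9 + 16 - 40) + 240*(5 + 15 - 11) = -15 + 240*9 = -15 + 2160 = 2145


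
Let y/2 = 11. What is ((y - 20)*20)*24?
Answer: 960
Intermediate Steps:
y = 22 (y = 2*11 = 22)
((y - 20)*20)*24 = ((22 - 20)*20)*24 = (2*20)*24 = 40*24 = 960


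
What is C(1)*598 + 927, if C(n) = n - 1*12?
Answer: -5651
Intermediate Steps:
C(n) = -12 + n (C(n) = n - 12 = -12 + n)
C(1)*598 + 927 = (-12 + 1)*598 + 927 = -11*598 + 927 = -6578 + 927 = -5651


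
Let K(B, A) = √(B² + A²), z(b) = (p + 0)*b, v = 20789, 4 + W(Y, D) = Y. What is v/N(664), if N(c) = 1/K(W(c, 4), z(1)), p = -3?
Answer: 62367*√48401 ≈ 1.3721e+7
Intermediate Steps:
W(Y, D) = -4 + Y
z(b) = -3*b (z(b) = (-3 + 0)*b = -3*b)
K(B, A) = √(A² + B²)
N(c) = (9 + (-4 + c)²)^(-½) (N(c) = 1/(√((-3*1)² + (-4 + c)²)) = 1/(√((-3)² + (-4 + c)²)) = 1/(√(9 + (-4 + c)²)) = (9 + (-4 + c)²)^(-½))
v/N(664) = 20789/((9 + (-4 + 664)²)^(-½)) = 20789/((9 + 660²)^(-½)) = 20789/((9 + 435600)^(-½)) = 20789/(435609^(-½)) = 20789/((√48401/145203)) = 20789*(3*√48401) = 62367*√48401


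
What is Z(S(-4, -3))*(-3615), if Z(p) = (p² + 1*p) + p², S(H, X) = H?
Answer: -101220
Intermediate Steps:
Z(p) = p + 2*p² (Z(p) = (p² + p) + p² = (p + p²) + p² = p + 2*p²)
Z(S(-4, -3))*(-3615) = -4*(1 + 2*(-4))*(-3615) = -4*(1 - 8)*(-3615) = -4*(-7)*(-3615) = 28*(-3615) = -101220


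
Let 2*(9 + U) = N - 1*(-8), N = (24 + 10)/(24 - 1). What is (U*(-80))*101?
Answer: 791840/23 ≈ 34428.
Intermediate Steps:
N = 34/23 ≈ 1.4783
U = -98/23 (U = -9 + (34/23 - 1*(-8))/2 = -9 + (34/23 + 8)/2 = -9 + (½)*(218/23) = -9 + 109/23 = -98/23 ≈ -4.2609)
(U*(-80))*101 = -98/23*(-80)*101 = (7840/23)*101 = 791840/23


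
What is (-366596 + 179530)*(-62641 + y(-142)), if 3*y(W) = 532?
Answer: 35054484806/3 ≈ 1.1685e+10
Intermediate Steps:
y(W) = 532/3 (y(W) = (⅓)*532 = 532/3)
(-366596 + 179530)*(-62641 + y(-142)) = (-366596 + 179530)*(-62641 + 532/3) = -187066*(-187391/3) = 35054484806/3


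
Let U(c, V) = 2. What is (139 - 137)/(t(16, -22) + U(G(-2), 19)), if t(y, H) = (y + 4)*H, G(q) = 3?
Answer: -1/219 ≈ -0.0045662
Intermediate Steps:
t(y, H) = H*(4 + y) (t(y, H) = (4 + y)*H = H*(4 + y))
(139 - 137)/(t(16, -22) + U(G(-2), 19)) = (139 - 137)/(-22*(4 + 16) + 2) = 2/(-22*20 + 2) = 2/(-440 + 2) = 2/(-438) = 2*(-1/438) = -1/219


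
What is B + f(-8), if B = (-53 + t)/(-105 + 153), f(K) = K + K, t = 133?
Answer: -43/3 ≈ -14.333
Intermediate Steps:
f(K) = 2*K
B = 5/3 (B = (-53 + 133)/(-105 + 153) = 80/48 = 80*(1/48) = 5/3 ≈ 1.6667)
B + f(-8) = 5/3 + 2*(-8) = 5/3 - 16 = -43/3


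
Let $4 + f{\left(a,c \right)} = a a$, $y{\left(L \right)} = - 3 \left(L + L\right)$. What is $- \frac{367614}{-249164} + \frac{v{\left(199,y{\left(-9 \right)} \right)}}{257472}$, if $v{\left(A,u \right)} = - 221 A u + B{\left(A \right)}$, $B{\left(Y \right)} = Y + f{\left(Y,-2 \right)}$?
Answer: $- \frac{60895633709}{8019094176} \approx -7.5938$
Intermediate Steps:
$y{\left(L \right)} = - 6 L$ ($y{\left(L \right)} = - 3 \cdot 2 L = - 6 L$)
$f{\left(a,c \right)} = -4 + a^{2}$ ($f{\left(a,c \right)} = -4 + a a = -4 + a^{2}$)
$B{\left(Y \right)} = -4 + Y + Y^{2}$ ($B{\left(Y \right)} = Y + \left(-4 + Y^{2}\right) = -4 + Y + Y^{2}$)
$v{\left(A,u \right)} = -4 + A + A^{2} - 221 A u$ ($v{\left(A,u \right)} = - 221 A u + \left(-4 + A + A^{2}\right) = -4 + A + A^{2} - 221 A u$)
$- \frac{367614}{-249164} + \frac{v{\left(199,y{\left(-9 \right)} \right)}}{257472} = - \frac{367614}{-249164} + \frac{-4 + 199 + 199^{2} - 43979 \left(\left(-6\right) \left(-9\right)\right)}{257472} = \left(-367614\right) \left(- \frac{1}{249164}\right) + \left(-4 + 199 + 39601 - 43979 \cdot 54\right) \frac{1}{257472} = \frac{183807}{124582} + \left(-4 + 199 + 39601 - 2374866\right) \frac{1}{257472} = \frac{183807}{124582} - \frac{1167535}{128736} = - \frac{60895633709}{8019094176}$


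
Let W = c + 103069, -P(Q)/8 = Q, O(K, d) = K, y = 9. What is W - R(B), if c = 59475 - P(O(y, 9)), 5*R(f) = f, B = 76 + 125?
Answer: 812879/5 ≈ 1.6258e+5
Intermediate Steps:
B = 201
R(f) = f/5
P(Q) = -8*Q
c = 59547 (c = 59475 - (-8)*9 = 59475 - 1*(-72) = 59475 + 72 = 59547)
W = 162616 (W = 59547 + 103069 = 162616)
W - R(B) = 162616 - 201/5 = 812879/5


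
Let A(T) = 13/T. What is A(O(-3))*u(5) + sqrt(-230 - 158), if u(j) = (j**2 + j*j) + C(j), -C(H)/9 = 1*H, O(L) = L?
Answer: -65/3 + 2*I*sqrt(97) ≈ -21.667 + 19.698*I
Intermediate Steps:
C(H) = -9*H
u(j) = -9*j + 2*j**2 (u(j) = (j**2 + j*j) - 9*j = (j**2 + j**2) - 9*j = 2*j**2 - 9*j = -9*j + 2*j**2)
A(O(-3))*u(5) + sqrt(-230 - 158) = (13/(-3))*(5*(-9 + 2*5)) + sqrt(-230 - 158) = (13*(-1/3))*(5*(-9 + 10)) + sqrt(-388) = -65/3 + 2*I*sqrt(97)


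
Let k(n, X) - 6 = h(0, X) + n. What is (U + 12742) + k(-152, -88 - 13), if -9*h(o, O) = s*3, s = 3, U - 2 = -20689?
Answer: -8092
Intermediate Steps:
U = -20687 (U = 2 - 20689 = -20687)
h(o, O) = -1 (h(o, O) = -3/3 = -⅑*9 = -1)
k(n, X) = 5 + n (k(n, X) = 6 + (-1 + n) = 5 + n)
(U + 12742) + k(-152, -88 - 13) = (-20687 + 12742) + (5 - 152) = -7945 - 147 = -8092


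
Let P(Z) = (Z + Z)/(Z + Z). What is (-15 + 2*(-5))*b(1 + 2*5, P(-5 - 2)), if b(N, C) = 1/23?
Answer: -25/23 ≈ -1.0870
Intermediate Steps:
P(Z) = 1 (P(Z) = (2*Z)/((2*Z)) = (2*Z)*(1/(2*Z)) = 1)
b(N, C) = 1/23 (b(N, C) = 1*(1/23) = 1/23)
(-15 + 2*(-5))*b(1 + 2*5, P(-5 - 2)) = (-15 + 2*(-5))*(1/23) = (-15 - 10)*(1/23) = -25*1/23 = -25/23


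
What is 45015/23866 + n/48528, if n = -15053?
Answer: 912616511/579084624 ≈ 1.5760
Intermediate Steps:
45015/23866 + n/48528 = 45015/23866 - 15053/48528 = 912616511/579084624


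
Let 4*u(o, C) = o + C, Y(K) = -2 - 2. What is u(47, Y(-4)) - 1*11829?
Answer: -47273/4 ≈ -11818.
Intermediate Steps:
Y(K) = -4
u(o, C) = C/4 + o/4 (u(o, C) = (o + C)/4 = (C + o)/4 = C/4 + o/4)
u(47, Y(-4)) - 1*11829 = ((¼)*(-4) + (¼)*47) - 1*11829 = (-1 + 47/4) - 11829 = 43/4 - 11829 = -47273/4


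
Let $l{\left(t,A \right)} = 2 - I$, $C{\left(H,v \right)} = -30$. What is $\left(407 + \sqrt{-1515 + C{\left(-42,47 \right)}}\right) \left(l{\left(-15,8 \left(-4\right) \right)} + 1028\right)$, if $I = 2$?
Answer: $418396 + 1028 i \sqrt{1545} \approx 4.184 \cdot 10^{5} + 40407.0 i$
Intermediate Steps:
$l{\left(t,A \right)} = 0$ ($l{\left(t,A \right)} = 2 - 2 = 0$)
$\left(407 + \sqrt{-1515 + C{\left(-42,47 \right)}}\right) \left(l{\left(-15,8 \left(-4\right) \right)} + 1028\right) = \left(407 + \sqrt{-1515 - 30}\right) \left(0 + 1028\right) = \left(407 + \sqrt{-1545}\right) 1028 = \left(407 + i \sqrt{1545}\right) 1028 = 418396 + 1028 i \sqrt{1545}$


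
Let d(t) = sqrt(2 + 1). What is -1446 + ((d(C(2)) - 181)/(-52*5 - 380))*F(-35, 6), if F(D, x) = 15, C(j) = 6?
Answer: -184545/128 - 3*sqrt(3)/128 ≈ -1441.8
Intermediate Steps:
d(t) = sqrt(3)
-1446 + ((d(C(2)) - 181)/(-52*5 - 380))*F(-35, 6) = -1446 + ((sqrt(3) - 181)/(-52*5 - 380))*15 = -1446 + ((-181 + sqrt(3))/(-260 - 380))*15 = -1446 + ((-181 + sqrt(3))/(-640))*15 = -1446 + ((-181 + sqrt(3))*(-1/640))*15 = -1446 + (181/640 - sqrt(3)/640)*15 = -1446 + (543/128 - 3*sqrt(3)/128) = -184545/128 - 3*sqrt(3)/128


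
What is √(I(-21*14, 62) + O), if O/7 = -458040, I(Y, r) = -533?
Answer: I*√3206813 ≈ 1790.8*I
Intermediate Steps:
O = -3206280 (O = 7*(-458040) = -3206280)
√(I(-21*14, 62) + O) = √(-533 - 3206280) = √(-3206813) = I*√3206813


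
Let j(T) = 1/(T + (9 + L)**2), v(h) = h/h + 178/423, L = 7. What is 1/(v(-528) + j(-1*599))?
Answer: 145089/205720 ≈ 0.70527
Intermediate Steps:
v(h) = 601/423 (v(h) = 1 + 178*(1/423) = 1 + 178/423 = 601/423)
j(T) = 1/(256 + T) (j(T) = 1/(T + (9 + 7)**2) = 1/(T + 16**2) = 1/(T + 256) = 1/(256 + T))
1/(v(-528) + j(-1*599)) = 1/(601/423 + 1/(256 - 1*599)) = 1/(601/423 + 1/(256 - 599)) = 1/(601/423 + 1/(-343)) = 1/(601/423 - 1/343) = 1/(205720/145089) = 145089/205720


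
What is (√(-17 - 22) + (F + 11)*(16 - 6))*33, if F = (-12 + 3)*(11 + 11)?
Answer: -61710 + 33*I*√39 ≈ -61710.0 + 206.08*I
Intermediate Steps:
F = -198 (F = -9*22 = -198)
(√(-17 - 22) + (F + 11)*(16 - 6))*33 = (√(-17 - 22) + (-198 + 11)*(16 - 6))*33 = (√(-39) - 187*10)*33 = (I*√39 - 1870)*33 = (-1870 + I*√39)*33 = -61710 + 33*I*√39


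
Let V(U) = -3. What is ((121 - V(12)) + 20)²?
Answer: 20736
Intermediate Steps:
((121 - V(12)) + 20)² = ((121 - 1*(-3)) + 20)² = ((121 + 3) + 20)² = (124 + 20)² = 144² = 20736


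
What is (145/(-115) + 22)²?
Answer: 227529/529 ≈ 430.11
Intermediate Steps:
(145/(-115) + 22)² = (145*(-1/115) + 22)² = (-29/23 + 22)² = (477/23)² = 227529/529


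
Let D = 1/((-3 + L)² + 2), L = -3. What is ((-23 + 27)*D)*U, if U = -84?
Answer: -168/19 ≈ -8.8421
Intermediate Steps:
D = 1/38 (D = 1/((-3 - 3)² + 2) = 1/((-6)² + 2) = 1/(36 + 2) = 1/38 ≈ 0.026316)
((-23 + 27)*D)*U = ((-23 + 27)*(1/38))*(-84) = (4*(1/38))*(-84) = (2/19)*(-84) = -168/19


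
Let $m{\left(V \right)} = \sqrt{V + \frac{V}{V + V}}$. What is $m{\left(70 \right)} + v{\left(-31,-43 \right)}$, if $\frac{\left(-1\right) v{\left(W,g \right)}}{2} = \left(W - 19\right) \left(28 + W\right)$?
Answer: $-300 + \frac{\sqrt{282}}{2} \approx -291.6$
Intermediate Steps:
$v{\left(W,g \right)} = - 2 \left(-19 + W\right) \left(28 + W\right)$ ($v{\left(W,g \right)} = - 2 \left(W - 19\right) \left(28 + W\right) = - 2 \left(-19 + W\right) \left(28 + W\right)$)
$m{\left(V \right)} = \sqrt{\frac{1}{2} + V}$ ($m{\left(V \right)} = \sqrt{V + \frac{V}{2 V}} = \sqrt{V + \frac{1}{2 V} V} = \sqrt{V + \frac{1}{2}} = \sqrt{\frac{1}{2} + V}$)
$m{\left(70 \right)} + v{\left(-31,-43 \right)} = \frac{\sqrt{2 + 4 \cdot 70}}{2} - \left(-1622 + 1922\right) = \frac{\sqrt{2 + 280}}{2} + \left(1064 + 558 - 1922\right) = \frac{\sqrt{282}}{2} + \left(1064 + 558 - 1922\right) = \frac{\sqrt{282}}{2} - 300 = -300 + \frac{\sqrt{282}}{2}$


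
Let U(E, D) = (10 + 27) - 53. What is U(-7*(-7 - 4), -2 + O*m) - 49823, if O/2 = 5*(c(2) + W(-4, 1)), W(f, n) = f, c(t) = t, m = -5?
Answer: -49839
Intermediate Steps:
O = -20 (O = 2*(5*(2 - 4)) = 2*(5*(-2)) = 2*(-10) = -20)
U(E, D) = -16 (U(E, D) = 37 - 53 = -16)
U(-7*(-7 - 4), -2 + O*m) - 49823 = -16 - 49823 = -49839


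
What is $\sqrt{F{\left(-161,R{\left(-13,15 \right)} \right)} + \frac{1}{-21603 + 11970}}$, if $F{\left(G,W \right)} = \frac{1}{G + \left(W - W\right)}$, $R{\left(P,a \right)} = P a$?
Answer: $\frac{i \sqrt{89879538}}{119301} \approx 0.079467 i$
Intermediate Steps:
$F{\left(G,W \right)} = \frac{1}{G}$ ($F{\left(G,W \right)} = \frac{1}{G + 0} = \frac{1}{G}$)
$\sqrt{F{\left(-161,R{\left(-13,15 \right)} \right)} + \frac{1}{-21603 + 11970}} = \sqrt{\frac{1}{-161} + \frac{1}{-21603 + 11970}} = \sqrt{- \frac{1}{161} + \frac{1}{-9633}} = \sqrt{- \frac{1}{161} - \frac{1}{9633}} = \sqrt{- \frac{9794}{1550913}} = \frac{i \sqrt{89879538}}{119301}$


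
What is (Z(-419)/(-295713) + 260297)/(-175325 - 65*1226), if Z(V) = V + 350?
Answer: -5131547122/5027416713 ≈ -1.0207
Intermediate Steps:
Z(V) = 350 + V
(Z(-419)/(-295713) + 260297)/(-175325 - 65*1226) = ((350 - 419)/(-295713) + 260297)/(-175325 - 65*1226) = (-69*(-1/295713) + 260297)/(-175325 - 79690) = (23/98571 + 260297)/(-255015) = (25657735610/98571)*(-1/255015) = -5131547122/5027416713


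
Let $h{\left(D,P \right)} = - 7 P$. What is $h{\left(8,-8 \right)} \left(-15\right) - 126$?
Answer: $-966$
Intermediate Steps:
$h{\left(8,-8 \right)} \left(-15\right) - 126 = \left(-7\right) \left(-8\right) \left(-15\right) - 126 = 56 \left(-15\right) - 126 = -840 - 126 = -966$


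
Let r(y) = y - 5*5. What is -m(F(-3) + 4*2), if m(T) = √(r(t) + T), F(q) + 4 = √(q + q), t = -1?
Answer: -√(-22 + I*√6) ≈ -0.26071 - 4.6977*I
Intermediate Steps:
r(y) = -25 + y (r(y) = y - 25 = -25 + y)
F(q) = -4 + √2*√q (F(q) = -4 + √(q + q) = -4 + √(2*q) = -4 + √2*√q)
m(T) = √(-26 + T) (m(T) = √((-25 - 1) + T) = √(-26 + T))
-m(F(-3) + 4*2) = -√(-26 + ((-4 + √2*√(-3)) + 4*2)) = -√(-26 + ((-4 + √2*(I*√3)) + 8)) = -√(-26 + ((-4 + I*√6) + 8)) = -√(-26 + (4 + I*√6)) = -√(-22 + I*√6)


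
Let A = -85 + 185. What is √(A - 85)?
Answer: √15 ≈ 3.8730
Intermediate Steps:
A = 100
√(A - 85) = √(100 - 85) = √15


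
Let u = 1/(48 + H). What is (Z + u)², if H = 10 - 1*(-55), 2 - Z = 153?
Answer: 291111844/12769 ≈ 22798.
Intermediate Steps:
Z = -151 (Z = 2 - 1*153 = 2 - 153 = -151)
H = 65 (H = 10 + 55 = 65)
u = 1/113 (u = 1/(48 + 65) = 1/113 ≈ 0.0088496)
(Z + u)² = (-151 + 1/113)² = (-17062/113)² = 291111844/12769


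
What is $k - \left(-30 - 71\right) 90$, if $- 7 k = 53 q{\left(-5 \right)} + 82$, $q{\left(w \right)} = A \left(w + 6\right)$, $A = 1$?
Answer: $\frac{63495}{7} \approx 9070.7$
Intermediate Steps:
$q{\left(w \right)} = 6 + w$ ($q{\left(w \right)} = 1 \left(w + 6\right) = 1 \left(6 + w\right) = 6 + w$)
$k = - \frac{135}{7}$ ($k = - \frac{53 \left(6 - 5\right) + 82}{7} = - \frac{53 \cdot 1 + 82}{7} = - \frac{53 + 82}{7} = \left(- \frac{1}{7}\right) 135 = - \frac{135}{7} \approx -19.286$)
$k - \left(-30 - 71\right) 90 = - \frac{135}{7} - \left(-30 - 71\right) 90 = - \frac{135}{7} - \left(-101\right) 90 = - \frac{135}{7} - -9090 = - \frac{135}{7} + 9090 = \frac{63495}{7}$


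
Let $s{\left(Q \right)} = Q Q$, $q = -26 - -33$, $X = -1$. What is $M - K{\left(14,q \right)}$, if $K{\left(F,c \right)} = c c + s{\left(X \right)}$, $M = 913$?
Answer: $863$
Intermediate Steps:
$q = 7$ ($q = -26 + 33 = 7$)
$s{\left(Q \right)} = Q^{2}$
$K{\left(F,c \right)} = 1 + c^{2}$ ($K{\left(F,c \right)} = c c + \left(-1\right)^{2} = c^{2} + 1 = 1 + c^{2}$)
$M - K{\left(14,q \right)} = 913 - \left(1 + 7^{2}\right) = 913 - \left(1 + 49\right) = 913 - 50 = 863$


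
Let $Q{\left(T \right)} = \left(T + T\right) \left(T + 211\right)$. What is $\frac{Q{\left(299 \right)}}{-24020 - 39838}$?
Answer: $- \frac{50830}{10643} \approx -4.7759$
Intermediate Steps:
$Q{\left(T \right)} = 2 T \left(211 + T\right)$
$\frac{Q{\left(299 \right)}}{-24020 - 39838} = \frac{2 \cdot 299 \left(211 + 299\right)}{-24020 - 39838} = \frac{2 \cdot 299 \cdot 510}{-63858} = 304980 \left(- \frac{1}{63858}\right) = - \frac{50830}{10643}$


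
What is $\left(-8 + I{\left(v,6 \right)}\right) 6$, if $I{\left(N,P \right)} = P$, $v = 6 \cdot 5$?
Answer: $-12$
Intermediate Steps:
$v = 30$
$\left(-8 + I{\left(v,6 \right)}\right) 6 = \left(-8 + 6\right) 6 = \left(-2\right) 6 = -12$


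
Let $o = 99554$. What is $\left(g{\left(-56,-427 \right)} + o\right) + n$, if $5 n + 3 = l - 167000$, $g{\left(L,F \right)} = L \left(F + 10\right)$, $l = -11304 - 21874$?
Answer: $\frac{414349}{5} \approx 82870.0$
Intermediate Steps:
$l = -33178$
$g{\left(L,F \right)} = L \left(10 + F\right)$
$n = - \frac{200181}{5}$ ($n = - \frac{3}{5} + \frac{-33178 - 167000}{5} = - \frac{3}{5} + \frac{1}{5} \left(-200178\right) = - \frac{3}{5} - \frac{200178}{5} = - \frac{200181}{5} \approx -40036.0$)
$\left(g{\left(-56,-427 \right)} + o\right) + n = \left(- 56 \left(10 - 427\right) + 99554\right) - \frac{200181}{5} = \left(\left(-56\right) \left(-417\right) + 99554\right) - \frac{200181}{5} = \left(23352 + 99554\right) - \frac{200181}{5} = 122906 - \frac{200181}{5} = \frac{414349}{5}$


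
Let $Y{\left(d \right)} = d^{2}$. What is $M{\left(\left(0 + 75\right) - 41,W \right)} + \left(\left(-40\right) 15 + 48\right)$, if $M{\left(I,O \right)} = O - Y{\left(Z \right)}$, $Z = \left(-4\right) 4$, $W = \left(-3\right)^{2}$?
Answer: $-799$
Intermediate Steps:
$W = 9$
$Z = -16$
$M{\left(I,O \right)} = -256 + O$ ($M{\left(I,O \right)} = O - \left(-16\right)^{2} = O - 256 = -256 + O$)
$M{\left(\left(0 + 75\right) - 41,W \right)} + \left(\left(-40\right) 15 + 48\right) = \left(-256 + 9\right) + \left(\left(-40\right) 15 + 48\right) = -247 + \left(-600 + 48\right) = -247 - 552 = -799$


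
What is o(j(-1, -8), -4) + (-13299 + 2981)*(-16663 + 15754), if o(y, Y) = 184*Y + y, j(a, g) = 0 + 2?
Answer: 9378328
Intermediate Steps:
j(a, g) = 2
o(y, Y) = y + 184*Y
o(j(-1, -8), -4) + (-13299 + 2981)*(-16663 + 15754) = (2 + 184*(-4)) + (-13299 + 2981)*(-16663 + 15754) = (2 - 736) - 10318*(-909) = -734 + 9379062 = 9378328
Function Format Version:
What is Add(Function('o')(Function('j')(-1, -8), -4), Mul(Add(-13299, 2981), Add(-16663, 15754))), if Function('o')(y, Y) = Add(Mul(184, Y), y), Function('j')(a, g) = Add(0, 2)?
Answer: 9378328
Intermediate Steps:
Function('j')(a, g) = 2
Function('o')(y, Y) = Add(y, Mul(184, Y))
Add(Function('o')(Function('j')(-1, -8), -4), Mul(Add(-13299, 2981), Add(-16663, 15754))) = Add(Add(2, Mul(184, -4)), Mul(Add(-13299, 2981), Add(-16663, 15754))) = Add(Add(2, -736), Mul(-10318, -909)) = Add(-734, 9379062) = 9378328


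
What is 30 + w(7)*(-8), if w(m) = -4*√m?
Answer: 30 + 32*√7 ≈ 114.66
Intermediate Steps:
30 + w(7)*(-8) = 30 - 4*√7*(-8) = 30 + 32*√7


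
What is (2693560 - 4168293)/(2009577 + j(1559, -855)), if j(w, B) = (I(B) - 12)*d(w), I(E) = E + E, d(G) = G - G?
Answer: -1474733/2009577 ≈ -0.73385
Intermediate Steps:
d(G) = 0
I(E) = 2*E
j(w, B) = 0 (j(w, B) = (2*B - 12)*0 = (-12 + 2*B)*0 = 0)
(2693560 - 4168293)/(2009577 + j(1559, -855)) = (2693560 - 4168293)/(2009577 + 0) = -1474733/2009577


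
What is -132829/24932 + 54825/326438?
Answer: -20996768101/4069376108 ≈ -5.1597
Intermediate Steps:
-132829/24932 + 54825/326438 = -20996768101/4069376108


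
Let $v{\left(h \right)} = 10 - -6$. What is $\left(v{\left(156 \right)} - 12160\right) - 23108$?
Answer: $-35252$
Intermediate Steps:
$v{\left(h \right)} = 16$ ($v{\left(h \right)} = 10 + 6 = 16$)
$\left(v{\left(156 \right)} - 12160\right) - 23108 = \left(16 - 12160\right) - 23108 = -12144 - 23108 = -35252$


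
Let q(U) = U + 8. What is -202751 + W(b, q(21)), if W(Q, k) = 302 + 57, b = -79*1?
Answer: -202392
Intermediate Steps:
q(U) = 8 + U
b = -79
W(Q, k) = 359
-202751 + W(b, q(21)) = -202751 + 359 = -202392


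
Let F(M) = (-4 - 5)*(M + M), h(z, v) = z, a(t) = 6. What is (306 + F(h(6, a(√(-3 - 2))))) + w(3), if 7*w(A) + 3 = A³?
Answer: 1410/7 ≈ 201.43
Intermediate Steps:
w(A) = -3/7 + A³/7
F(M) = -18*M
(306 + F(h(6, a(√(-3 - 2))))) + w(3) = (306 - 18*6) + (-3/7 + (⅐)*3³) = (306 - 108) + (-3/7 + (⅐)*27) = 198 + (-3/7 + 27/7) = 198 + 24/7 = 1410/7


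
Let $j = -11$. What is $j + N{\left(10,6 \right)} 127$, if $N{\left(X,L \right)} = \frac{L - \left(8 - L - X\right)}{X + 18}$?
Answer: $\frac{105}{2} \approx 52.5$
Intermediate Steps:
$N{\left(X,L \right)} = \frac{-8 + X + 2 L}{18 + X}$ ($N{\left(X,L \right)} = \frac{L - \left(8 - L - X\right)}{18 + X} = \frac{L + \left(-8 + L + X\right)}{18 + X} = \frac{-8 + X + 2 L}{18 + X}$)
$j + N{\left(10,6 \right)} 127 = -11 + \frac{-8 + 10 + 2 \cdot 6}{18 + 10} \cdot 127 = -11 + \frac{-8 + 10 + 12}{28} \cdot 127 = -11 + \frac{1}{28} \cdot 14 \cdot 127 = -11 + \frac{1}{2} \cdot 127 = -11 + \frac{127}{2} = \frac{105}{2}$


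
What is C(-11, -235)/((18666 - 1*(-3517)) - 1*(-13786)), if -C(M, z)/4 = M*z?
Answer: -10340/35969 ≈ -0.28747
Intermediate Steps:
C(M, z) = -4*M*z
C(-11, -235)/((18666 - 1*(-3517)) - 1*(-13786)) = (-4*(-11)*(-235))/((18666 - 1*(-3517)) - 1*(-13786)) = -10340/((18666 + 3517) + 13786) = -10340/(22183 + 13786) = -10340/35969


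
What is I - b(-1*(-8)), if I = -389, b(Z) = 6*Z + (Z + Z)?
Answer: -453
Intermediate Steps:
b(Z) = 8*Z (b(Z) = 6*Z + 2*Z = 8*Z)
I - b(-1*(-8)) = -389 - 8*(-1*(-8)) = -389 - 8*8 = -389 - 1*64 = -389 - 64 = -453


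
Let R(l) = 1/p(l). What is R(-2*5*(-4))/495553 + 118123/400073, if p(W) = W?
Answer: 2341448680833/7930295014760 ≈ 0.29525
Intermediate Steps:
R(l) = 1/l
R(-2*5*(-4))/495553 + 118123/400073 = 1/((-2*5*(-4))*495553) + 118123/400073 = (1/495553)/(-10*(-4)) + 118123*(1/400073) = (1/495553)/40 + 118123/400073 = (1/40)*(1/495553) + 118123/400073 = 1/19822120 + 118123/400073 = 2341448680833/7930295014760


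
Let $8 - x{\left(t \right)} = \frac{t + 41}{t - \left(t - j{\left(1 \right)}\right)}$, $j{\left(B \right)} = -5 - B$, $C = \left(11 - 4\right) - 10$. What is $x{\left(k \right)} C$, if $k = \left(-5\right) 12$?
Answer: $- \frac{29}{2} \approx -14.5$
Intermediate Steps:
$k = -60$
$C = -3$ ($C = 7 - 10 = -3$)
$x{\left(t \right)} = \frac{89}{6} + \frac{t}{6}$ ($x{\left(t \right)} = 8 - \frac{t + 41}{t - \left(6 + t\right)} = 8 - \frac{41 + t}{t - \left(6 + t\right)} = 8 - \frac{41 + t}{-6} = 8 - \left(41 + t\right) \left(- \frac{1}{6}\right) = 8 - \left(- \frac{41}{6} - \frac{t}{6}\right) = 8 + \left(\frac{41}{6} + \frac{t}{6}\right) = \frac{89}{6} + \frac{t}{6}$)
$x{\left(k \right)} C = \left(\frac{89}{6} + \frac{1}{6} \left(-60\right)\right) \left(-3\right) = \left(\frac{89}{6} - 10\right) \left(-3\right) = \frac{29}{6} \left(-3\right) = - \frac{29}{2}$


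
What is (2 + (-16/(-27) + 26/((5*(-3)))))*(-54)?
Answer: -232/5 ≈ -46.400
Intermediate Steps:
(2 + (-16/(-27) + 26/((5*(-3)))))*(-54) = (2 + (-16*(-1/27) + 26/(-15)))*(-54) = (2 + (16/27 + 26*(-1/15)))*(-54) = (2 + (16/27 - 26/15))*(-54) = (2 - 154/135)*(-54) = (116/135)*(-54) = -232/5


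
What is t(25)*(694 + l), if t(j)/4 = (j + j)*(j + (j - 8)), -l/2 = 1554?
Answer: -20277600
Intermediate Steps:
l = -3108 (l = -2*1554 = -3108)
t(j) = 8*j*(-8 + 2*j) (t(j) = 4*((j + j)*(j + (j - 8))) = 4*((2*j)*(j + (-8 + j))) = 4*((2*j)*(-8 + 2*j)) = 4*(2*j*(-8 + 2*j)) = 8*j*(-8 + 2*j))
t(25)*(694 + l) = (16*25*(-4 + 25))*(694 - 3108) = (16*25*21)*(-2414) = 8400*(-2414) = -20277600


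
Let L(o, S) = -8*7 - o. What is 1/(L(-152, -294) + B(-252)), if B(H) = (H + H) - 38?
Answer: -1/446 ≈ -0.0022422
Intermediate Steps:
L(o, S) = -56 - o
B(H) = -38 + 2*H (B(H) = 2*H - 38 = -38 + 2*H)
1/(L(-152, -294) + B(-252)) = 1/((-56 - 1*(-152)) + (-38 + 2*(-252))) = 1/((-56 + 152) + (-38 - 504)) = 1/(96 - 542) = 1/(-446) = -1/446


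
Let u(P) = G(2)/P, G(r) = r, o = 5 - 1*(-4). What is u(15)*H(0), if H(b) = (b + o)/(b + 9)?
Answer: 2/15 ≈ 0.13333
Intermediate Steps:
o = 9 (o = 5 + 4 = 9)
H(b) = 1 (H(b) = (b + 9)/(b + 9) = (9 + b)/(9 + b) = 1)
u(P) = 2/P
u(15)*H(0) = (2/15)*1 = 2/15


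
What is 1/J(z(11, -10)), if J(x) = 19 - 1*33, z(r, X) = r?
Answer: -1/14 ≈ -0.071429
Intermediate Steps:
J(x) = -14 (J(x) = 19 - 33 = -14)
1/J(z(11, -10)) = 1/(-14) = -1/14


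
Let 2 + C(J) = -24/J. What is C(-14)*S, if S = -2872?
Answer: 5744/7 ≈ 820.57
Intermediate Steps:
C(J) = -2 - 24/J
C(-14)*S = (-2 - 24/(-14))*(-2872) = (-2 - 24*(-1/14))*(-2872) = (-2 + 12/7)*(-2872) = -2/7*(-2872) = 5744/7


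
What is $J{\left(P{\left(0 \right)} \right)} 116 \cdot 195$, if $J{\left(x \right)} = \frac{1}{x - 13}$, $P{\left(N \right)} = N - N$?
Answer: $-1740$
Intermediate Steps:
$P{\left(N \right)} = 0$
$J{\left(x \right)} = \frac{1}{-13 + x}$
$J{\left(P{\left(0 \right)} \right)} 116 \cdot 195 = \frac{1}{-13 + 0} \cdot 116 \cdot 195 = \frac{1}{-13} \cdot 116 \cdot 195 = \left(- \frac{1}{13}\right) 116 \cdot 195 = \left(- \frac{116}{13}\right) 195 = -1740$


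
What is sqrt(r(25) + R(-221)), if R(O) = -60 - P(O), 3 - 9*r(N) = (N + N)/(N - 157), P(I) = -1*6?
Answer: I*sqrt(2102298)/198 ≈ 7.3229*I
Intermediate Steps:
P(I) = -6
r(N) = 1/3 - 2*N/(9*(-157 + N)) (r(N) = 1/3 - (N + N)/(9*(N - 157)) = 1/3 - 2*N/(9*(-157 + N)))
R(O) = -54 (R(O) = -60 - 1*(-6) = -60 + 6 = -54)
sqrt(r(25) + R(-221)) = sqrt((-471 + 25)/(9*(-157 + 25)) - 54) = sqrt((1/9)*(-446)/(-132) - 54) = sqrt((1/9)*(-1/132)*(-446) - 54) = sqrt(223/594 - 54) = sqrt(-31853/594) = I*sqrt(2102298)/198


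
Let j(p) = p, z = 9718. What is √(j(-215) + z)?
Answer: √9503 ≈ 97.483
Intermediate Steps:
√(j(-215) + z) = √(-215 + 9718) = √9503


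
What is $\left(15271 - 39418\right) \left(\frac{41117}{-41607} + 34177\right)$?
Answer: $- \frac{3815122226926}{4623} \approx -8.2525 \cdot 10^{8}$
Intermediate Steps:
$\left(15271 - 39418\right) \left(\frac{41117}{-41607} + 34177\right) = - 24147 \left(41117 \left(- \frac{1}{41607}\right) + 34177\right) = - 24147 \left(- \frac{41117}{41607} + 34177\right) = \left(-24147\right) \frac{1421961322}{41607} = - \frac{3815122226926}{4623}$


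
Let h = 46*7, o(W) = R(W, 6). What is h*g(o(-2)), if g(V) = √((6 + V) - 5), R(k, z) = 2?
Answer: 322*√3 ≈ 557.72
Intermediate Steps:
o(W) = 2
g(V) = √(1 + V)
h = 322
h*g(o(-2)) = 322*√(1 + 2) = 322*√3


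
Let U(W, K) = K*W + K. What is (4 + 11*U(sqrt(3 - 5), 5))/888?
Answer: 59/888 + 55*I*sqrt(2)/888 ≈ 0.066441 + 0.087592*I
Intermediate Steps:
U(W, K) = K + K*W
(4 + 11*U(sqrt(3 - 5), 5))/888 = (4 + 11*(5*(1 + sqrt(3 - 5))))/888 = (4 + 11*(5*(1 + sqrt(-2))))*(1/888) = (4 + 11*(5*(1 + I*sqrt(2))))*(1/888) = (4 + 11*(5 + 5*I*sqrt(2)))*(1/888) = (4 + (55 + 55*I*sqrt(2)))*(1/888) = (59 + 55*I*sqrt(2))*(1/888) = 59/888 + 55*I*sqrt(2)/888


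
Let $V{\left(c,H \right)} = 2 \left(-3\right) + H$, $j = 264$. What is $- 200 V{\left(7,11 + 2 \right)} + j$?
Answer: $-1136$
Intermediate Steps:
$V{\left(c,H \right)} = -6 + H$
$- 200 V{\left(7,11 + 2 \right)} + j = - 200 \left(-6 + \left(11 + 2\right)\right) + 264 = - 200 \left(-6 + 13\right) + 264 = \left(-200\right) 7 + 264 = -1400 + 264 = -1136$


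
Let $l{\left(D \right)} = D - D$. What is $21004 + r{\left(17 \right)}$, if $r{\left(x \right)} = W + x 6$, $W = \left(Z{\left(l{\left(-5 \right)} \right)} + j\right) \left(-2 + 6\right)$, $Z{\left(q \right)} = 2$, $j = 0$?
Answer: $21114$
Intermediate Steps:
$l{\left(D \right)} = 0$
$W = 8$ ($W = \left(2 + 0\right) \left(-2 + 6\right) = 2 \cdot 4 = 8$)
$r{\left(x \right)} = 8 + 6 x$ ($r{\left(x \right)} = 8 + x 6 = 8 + 6 x$)
$21004 + r{\left(17 \right)} = 21004 + \left(8 + 6 \cdot 17\right) = 21004 + \left(8 + 102\right) = 21004 + 110 = 21114$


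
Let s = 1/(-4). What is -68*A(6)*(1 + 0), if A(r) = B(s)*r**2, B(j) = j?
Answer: 612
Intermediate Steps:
s = -1/4 (s = 1*(-1/4) = -1/4 ≈ -0.25000)
A(r) = -r**2/4
-68*A(6)*(1 + 0) = -68*(-1/4*6**2)*(1 + 0) = -68*(-1/4*36) = -(-612) = -68*(-9) = 612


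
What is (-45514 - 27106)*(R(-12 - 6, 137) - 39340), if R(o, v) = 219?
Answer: 2840967020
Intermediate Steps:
(-45514 - 27106)*(R(-12 - 6, 137) - 39340) = (-45514 - 27106)*(219 - 39340) = -72620*(-39121) = 2840967020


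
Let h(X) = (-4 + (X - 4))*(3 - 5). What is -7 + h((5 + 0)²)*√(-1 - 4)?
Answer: -7 - 34*I*√5 ≈ -7.0 - 76.026*I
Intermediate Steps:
h(X) = 16 - 2*X (h(X) = (-4 + (-4 + X))*(-2) = (-8 + X)*(-2) = 16 - 2*X)
-7 + h((5 + 0)²)*√(-1 - 4) = -7 + (16 - 2*(5 + 0)²)*√(-1 - 4) = -7 + (16 - 2*5²)*√(-5) = -7 + (16 - 2*25)*(I*√5) = -7 + (16 - 50)*(I*√5) = -7 - 34*I*√5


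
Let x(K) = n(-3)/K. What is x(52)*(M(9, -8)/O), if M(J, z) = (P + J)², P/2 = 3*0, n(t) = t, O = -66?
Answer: 81/1144 ≈ 0.070804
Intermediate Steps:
P = 0 (P = 2*(3*0) = 2*0 = 0)
x(K) = -3/K
M(J, z) = J² (M(J, z) = (0 + J)² = J²)
x(52)*(M(9, -8)/O) = (-3/52)*(9²/(-66)) = (-3*1/52)*(81*(-1/66)) = -3/52*(-27/22) = 81/1144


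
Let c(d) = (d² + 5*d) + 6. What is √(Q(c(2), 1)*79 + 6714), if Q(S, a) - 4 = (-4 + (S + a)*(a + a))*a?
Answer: 4*√627 ≈ 100.16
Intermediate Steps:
c(d) = 6 + d² + 5*d
Q(S, a) = 4 + a*(-4 + 2*a*(S + a)) (Q(S, a) = 4 + (-4 + (S + a)*(a + a))*a = 4 + (-4 + (S + a)*(2*a))*a = 4 + (-4 + 2*a*(S + a))*a = 4 + a*(-4 + 2*a*(S + a)))
√(Q(c(2), 1)*79 + 6714) = √((4 - 4*1 + 2*1³ + 2*(6 + 2² + 5*2)*1²)*79 + 6714) = √((4 - 4 + 2*1 + 2*(6 + 4 + 10)*1)*79 + 6714) = √((4 - 4 + 2 + 2*20*1)*79 + 6714) = √((4 - 4 + 2 + 40)*79 + 6714) = √(42*79 + 6714) = √(3318 + 6714) = √10032 = 4*√627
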